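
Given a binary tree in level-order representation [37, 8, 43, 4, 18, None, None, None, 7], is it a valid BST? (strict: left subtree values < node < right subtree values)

Level-order array: [37, 8, 43, 4, 18, None, None, None, 7]
Validate using subtree bounds (lo, hi): at each node, require lo < value < hi,
then recurse left with hi=value and right with lo=value.
Preorder trace (stopping at first violation):
  at node 37 with bounds (-inf, +inf): OK
  at node 8 with bounds (-inf, 37): OK
  at node 4 with bounds (-inf, 8): OK
  at node 7 with bounds (4, 8): OK
  at node 18 with bounds (8, 37): OK
  at node 43 with bounds (37, +inf): OK
No violation found at any node.
Result: Valid BST


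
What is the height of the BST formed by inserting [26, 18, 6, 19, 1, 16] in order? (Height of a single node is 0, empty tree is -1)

Insertion order: [26, 18, 6, 19, 1, 16]
Tree (level-order array): [26, 18, None, 6, 19, 1, 16]
Compute height bottom-up (empty subtree = -1):
  height(1) = 1 + max(-1, -1) = 0
  height(16) = 1 + max(-1, -1) = 0
  height(6) = 1 + max(0, 0) = 1
  height(19) = 1 + max(-1, -1) = 0
  height(18) = 1 + max(1, 0) = 2
  height(26) = 1 + max(2, -1) = 3
Height = 3


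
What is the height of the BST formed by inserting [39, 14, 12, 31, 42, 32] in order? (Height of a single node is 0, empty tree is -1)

Insertion order: [39, 14, 12, 31, 42, 32]
Tree (level-order array): [39, 14, 42, 12, 31, None, None, None, None, None, 32]
Compute height bottom-up (empty subtree = -1):
  height(12) = 1 + max(-1, -1) = 0
  height(32) = 1 + max(-1, -1) = 0
  height(31) = 1 + max(-1, 0) = 1
  height(14) = 1 + max(0, 1) = 2
  height(42) = 1 + max(-1, -1) = 0
  height(39) = 1 + max(2, 0) = 3
Height = 3


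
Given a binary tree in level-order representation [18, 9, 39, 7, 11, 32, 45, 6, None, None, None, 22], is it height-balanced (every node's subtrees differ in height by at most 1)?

Tree (level-order array): [18, 9, 39, 7, 11, 32, 45, 6, None, None, None, 22]
Definition: a tree is height-balanced if, at every node, |h(left) - h(right)| <= 1 (empty subtree has height -1).
Bottom-up per-node check:
  node 6: h_left=-1, h_right=-1, diff=0 [OK], height=0
  node 7: h_left=0, h_right=-1, diff=1 [OK], height=1
  node 11: h_left=-1, h_right=-1, diff=0 [OK], height=0
  node 9: h_left=1, h_right=0, diff=1 [OK], height=2
  node 22: h_left=-1, h_right=-1, diff=0 [OK], height=0
  node 32: h_left=0, h_right=-1, diff=1 [OK], height=1
  node 45: h_left=-1, h_right=-1, diff=0 [OK], height=0
  node 39: h_left=1, h_right=0, diff=1 [OK], height=2
  node 18: h_left=2, h_right=2, diff=0 [OK], height=3
All nodes satisfy the balance condition.
Result: Balanced


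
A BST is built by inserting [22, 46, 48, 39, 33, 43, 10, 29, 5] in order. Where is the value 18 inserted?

Starting tree (level order): [22, 10, 46, 5, None, 39, 48, None, None, 33, 43, None, None, 29]
Insertion path: 22 -> 10
Result: insert 18 as right child of 10
Final tree (level order): [22, 10, 46, 5, 18, 39, 48, None, None, None, None, 33, 43, None, None, 29]


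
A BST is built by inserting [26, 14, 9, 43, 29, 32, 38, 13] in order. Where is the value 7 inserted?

Starting tree (level order): [26, 14, 43, 9, None, 29, None, None, 13, None, 32, None, None, None, 38]
Insertion path: 26 -> 14 -> 9
Result: insert 7 as left child of 9
Final tree (level order): [26, 14, 43, 9, None, 29, None, 7, 13, None, 32, None, None, None, None, None, 38]


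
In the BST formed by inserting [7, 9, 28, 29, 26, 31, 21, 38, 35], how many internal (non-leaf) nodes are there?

Tree built from: [7, 9, 28, 29, 26, 31, 21, 38, 35]
Tree (level-order array): [7, None, 9, None, 28, 26, 29, 21, None, None, 31, None, None, None, 38, 35]
Rule: An internal node has at least one child.
Per-node child counts:
  node 7: 1 child(ren)
  node 9: 1 child(ren)
  node 28: 2 child(ren)
  node 26: 1 child(ren)
  node 21: 0 child(ren)
  node 29: 1 child(ren)
  node 31: 1 child(ren)
  node 38: 1 child(ren)
  node 35: 0 child(ren)
Matching nodes: [7, 9, 28, 26, 29, 31, 38]
Count of internal (non-leaf) nodes: 7


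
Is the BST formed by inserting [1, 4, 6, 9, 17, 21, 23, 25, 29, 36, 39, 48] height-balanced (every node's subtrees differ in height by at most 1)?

Tree (level-order array): [1, None, 4, None, 6, None, 9, None, 17, None, 21, None, 23, None, 25, None, 29, None, 36, None, 39, None, 48]
Definition: a tree is height-balanced if, at every node, |h(left) - h(right)| <= 1 (empty subtree has height -1).
Bottom-up per-node check:
  node 48: h_left=-1, h_right=-1, diff=0 [OK], height=0
  node 39: h_left=-1, h_right=0, diff=1 [OK], height=1
  node 36: h_left=-1, h_right=1, diff=2 [FAIL (|-1-1|=2 > 1)], height=2
  node 29: h_left=-1, h_right=2, diff=3 [FAIL (|-1-2|=3 > 1)], height=3
  node 25: h_left=-1, h_right=3, diff=4 [FAIL (|-1-3|=4 > 1)], height=4
  node 23: h_left=-1, h_right=4, diff=5 [FAIL (|-1-4|=5 > 1)], height=5
  node 21: h_left=-1, h_right=5, diff=6 [FAIL (|-1-5|=6 > 1)], height=6
  node 17: h_left=-1, h_right=6, diff=7 [FAIL (|-1-6|=7 > 1)], height=7
  node 9: h_left=-1, h_right=7, diff=8 [FAIL (|-1-7|=8 > 1)], height=8
  node 6: h_left=-1, h_right=8, diff=9 [FAIL (|-1-8|=9 > 1)], height=9
  node 4: h_left=-1, h_right=9, diff=10 [FAIL (|-1-9|=10 > 1)], height=10
  node 1: h_left=-1, h_right=10, diff=11 [FAIL (|-1-10|=11 > 1)], height=11
Node 36 violates the condition: |-1 - 1| = 2 > 1.
Result: Not balanced


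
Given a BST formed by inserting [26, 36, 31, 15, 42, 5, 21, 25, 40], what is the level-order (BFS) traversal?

Tree insertion order: [26, 36, 31, 15, 42, 5, 21, 25, 40]
Tree (level-order array): [26, 15, 36, 5, 21, 31, 42, None, None, None, 25, None, None, 40]
BFS from the root, enqueuing left then right child of each popped node:
  queue [26] -> pop 26, enqueue [15, 36], visited so far: [26]
  queue [15, 36] -> pop 15, enqueue [5, 21], visited so far: [26, 15]
  queue [36, 5, 21] -> pop 36, enqueue [31, 42], visited so far: [26, 15, 36]
  queue [5, 21, 31, 42] -> pop 5, enqueue [none], visited so far: [26, 15, 36, 5]
  queue [21, 31, 42] -> pop 21, enqueue [25], visited so far: [26, 15, 36, 5, 21]
  queue [31, 42, 25] -> pop 31, enqueue [none], visited so far: [26, 15, 36, 5, 21, 31]
  queue [42, 25] -> pop 42, enqueue [40], visited so far: [26, 15, 36, 5, 21, 31, 42]
  queue [25, 40] -> pop 25, enqueue [none], visited so far: [26, 15, 36, 5, 21, 31, 42, 25]
  queue [40] -> pop 40, enqueue [none], visited so far: [26, 15, 36, 5, 21, 31, 42, 25, 40]
Result: [26, 15, 36, 5, 21, 31, 42, 25, 40]


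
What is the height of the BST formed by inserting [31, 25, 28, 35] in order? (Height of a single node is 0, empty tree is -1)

Insertion order: [31, 25, 28, 35]
Tree (level-order array): [31, 25, 35, None, 28]
Compute height bottom-up (empty subtree = -1):
  height(28) = 1 + max(-1, -1) = 0
  height(25) = 1 + max(-1, 0) = 1
  height(35) = 1 + max(-1, -1) = 0
  height(31) = 1 + max(1, 0) = 2
Height = 2


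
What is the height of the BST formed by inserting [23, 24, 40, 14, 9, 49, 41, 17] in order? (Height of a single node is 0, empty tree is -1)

Insertion order: [23, 24, 40, 14, 9, 49, 41, 17]
Tree (level-order array): [23, 14, 24, 9, 17, None, 40, None, None, None, None, None, 49, 41]
Compute height bottom-up (empty subtree = -1):
  height(9) = 1 + max(-1, -1) = 0
  height(17) = 1 + max(-1, -1) = 0
  height(14) = 1 + max(0, 0) = 1
  height(41) = 1 + max(-1, -1) = 0
  height(49) = 1 + max(0, -1) = 1
  height(40) = 1 + max(-1, 1) = 2
  height(24) = 1 + max(-1, 2) = 3
  height(23) = 1 + max(1, 3) = 4
Height = 4


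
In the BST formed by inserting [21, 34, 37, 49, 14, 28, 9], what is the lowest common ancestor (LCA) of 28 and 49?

Tree insertion order: [21, 34, 37, 49, 14, 28, 9]
Tree (level-order array): [21, 14, 34, 9, None, 28, 37, None, None, None, None, None, 49]
In a BST, the LCA of p=28, q=49 is the first node v on the
root-to-leaf path with p <= v <= q (go left if both < v, right if both > v).
Walk from root:
  at 21: both 28 and 49 > 21, go right
  at 34: 28 <= 34 <= 49, this is the LCA
LCA = 34


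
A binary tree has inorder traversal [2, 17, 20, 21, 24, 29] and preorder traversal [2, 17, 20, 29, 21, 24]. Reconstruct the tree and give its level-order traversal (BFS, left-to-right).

Inorder:  [2, 17, 20, 21, 24, 29]
Preorder: [2, 17, 20, 29, 21, 24]
Algorithm: preorder visits root first, so consume preorder in order;
for each root, split the current inorder slice at that value into
left-subtree inorder and right-subtree inorder, then recurse.
Recursive splits:
  root=2; inorder splits into left=[], right=[17, 20, 21, 24, 29]
  root=17; inorder splits into left=[], right=[20, 21, 24, 29]
  root=20; inorder splits into left=[], right=[21, 24, 29]
  root=29; inorder splits into left=[21, 24], right=[]
  root=21; inorder splits into left=[], right=[24]
  root=24; inorder splits into left=[], right=[]
Reconstructed level-order: [2, 17, 20, 29, 21, 24]


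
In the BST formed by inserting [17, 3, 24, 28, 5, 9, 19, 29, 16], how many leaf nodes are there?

Tree built from: [17, 3, 24, 28, 5, 9, 19, 29, 16]
Tree (level-order array): [17, 3, 24, None, 5, 19, 28, None, 9, None, None, None, 29, None, 16]
Rule: A leaf has 0 children.
Per-node child counts:
  node 17: 2 child(ren)
  node 3: 1 child(ren)
  node 5: 1 child(ren)
  node 9: 1 child(ren)
  node 16: 0 child(ren)
  node 24: 2 child(ren)
  node 19: 0 child(ren)
  node 28: 1 child(ren)
  node 29: 0 child(ren)
Matching nodes: [16, 19, 29]
Count of leaf nodes: 3


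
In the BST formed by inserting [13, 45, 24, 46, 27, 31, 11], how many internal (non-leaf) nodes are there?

Tree built from: [13, 45, 24, 46, 27, 31, 11]
Tree (level-order array): [13, 11, 45, None, None, 24, 46, None, 27, None, None, None, 31]
Rule: An internal node has at least one child.
Per-node child counts:
  node 13: 2 child(ren)
  node 11: 0 child(ren)
  node 45: 2 child(ren)
  node 24: 1 child(ren)
  node 27: 1 child(ren)
  node 31: 0 child(ren)
  node 46: 0 child(ren)
Matching nodes: [13, 45, 24, 27]
Count of internal (non-leaf) nodes: 4


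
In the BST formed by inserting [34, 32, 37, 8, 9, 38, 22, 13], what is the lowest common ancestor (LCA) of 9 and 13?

Tree insertion order: [34, 32, 37, 8, 9, 38, 22, 13]
Tree (level-order array): [34, 32, 37, 8, None, None, 38, None, 9, None, None, None, 22, 13]
In a BST, the LCA of p=9, q=13 is the first node v on the
root-to-leaf path with p <= v <= q (go left if both < v, right if both > v).
Walk from root:
  at 34: both 9 and 13 < 34, go left
  at 32: both 9 and 13 < 32, go left
  at 8: both 9 and 13 > 8, go right
  at 9: 9 <= 9 <= 13, this is the LCA
LCA = 9


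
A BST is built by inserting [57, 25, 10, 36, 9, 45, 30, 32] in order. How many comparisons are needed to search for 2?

Search path for 2: 57 -> 25 -> 10 -> 9
Found: False
Comparisons: 4


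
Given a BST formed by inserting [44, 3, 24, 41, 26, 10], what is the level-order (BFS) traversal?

Tree insertion order: [44, 3, 24, 41, 26, 10]
Tree (level-order array): [44, 3, None, None, 24, 10, 41, None, None, 26]
BFS from the root, enqueuing left then right child of each popped node:
  queue [44] -> pop 44, enqueue [3], visited so far: [44]
  queue [3] -> pop 3, enqueue [24], visited so far: [44, 3]
  queue [24] -> pop 24, enqueue [10, 41], visited so far: [44, 3, 24]
  queue [10, 41] -> pop 10, enqueue [none], visited so far: [44, 3, 24, 10]
  queue [41] -> pop 41, enqueue [26], visited so far: [44, 3, 24, 10, 41]
  queue [26] -> pop 26, enqueue [none], visited so far: [44, 3, 24, 10, 41, 26]
Result: [44, 3, 24, 10, 41, 26]


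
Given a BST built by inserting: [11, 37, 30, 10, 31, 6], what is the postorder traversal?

Tree insertion order: [11, 37, 30, 10, 31, 6]
Tree (level-order array): [11, 10, 37, 6, None, 30, None, None, None, None, 31]
Postorder traversal: [6, 10, 31, 30, 37, 11]


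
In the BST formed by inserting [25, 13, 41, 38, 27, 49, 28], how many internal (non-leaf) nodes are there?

Tree built from: [25, 13, 41, 38, 27, 49, 28]
Tree (level-order array): [25, 13, 41, None, None, 38, 49, 27, None, None, None, None, 28]
Rule: An internal node has at least one child.
Per-node child counts:
  node 25: 2 child(ren)
  node 13: 0 child(ren)
  node 41: 2 child(ren)
  node 38: 1 child(ren)
  node 27: 1 child(ren)
  node 28: 0 child(ren)
  node 49: 0 child(ren)
Matching nodes: [25, 41, 38, 27]
Count of internal (non-leaf) nodes: 4


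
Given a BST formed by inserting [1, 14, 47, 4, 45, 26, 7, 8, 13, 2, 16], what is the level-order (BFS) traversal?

Tree insertion order: [1, 14, 47, 4, 45, 26, 7, 8, 13, 2, 16]
Tree (level-order array): [1, None, 14, 4, 47, 2, 7, 45, None, None, None, None, 8, 26, None, None, 13, 16]
BFS from the root, enqueuing left then right child of each popped node:
  queue [1] -> pop 1, enqueue [14], visited so far: [1]
  queue [14] -> pop 14, enqueue [4, 47], visited so far: [1, 14]
  queue [4, 47] -> pop 4, enqueue [2, 7], visited so far: [1, 14, 4]
  queue [47, 2, 7] -> pop 47, enqueue [45], visited so far: [1, 14, 4, 47]
  queue [2, 7, 45] -> pop 2, enqueue [none], visited so far: [1, 14, 4, 47, 2]
  queue [7, 45] -> pop 7, enqueue [8], visited so far: [1, 14, 4, 47, 2, 7]
  queue [45, 8] -> pop 45, enqueue [26], visited so far: [1, 14, 4, 47, 2, 7, 45]
  queue [8, 26] -> pop 8, enqueue [13], visited so far: [1, 14, 4, 47, 2, 7, 45, 8]
  queue [26, 13] -> pop 26, enqueue [16], visited so far: [1, 14, 4, 47, 2, 7, 45, 8, 26]
  queue [13, 16] -> pop 13, enqueue [none], visited so far: [1, 14, 4, 47, 2, 7, 45, 8, 26, 13]
  queue [16] -> pop 16, enqueue [none], visited so far: [1, 14, 4, 47, 2, 7, 45, 8, 26, 13, 16]
Result: [1, 14, 4, 47, 2, 7, 45, 8, 26, 13, 16]


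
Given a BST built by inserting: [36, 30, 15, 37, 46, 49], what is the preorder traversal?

Tree insertion order: [36, 30, 15, 37, 46, 49]
Tree (level-order array): [36, 30, 37, 15, None, None, 46, None, None, None, 49]
Preorder traversal: [36, 30, 15, 37, 46, 49]


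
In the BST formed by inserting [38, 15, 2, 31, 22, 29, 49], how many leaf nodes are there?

Tree built from: [38, 15, 2, 31, 22, 29, 49]
Tree (level-order array): [38, 15, 49, 2, 31, None, None, None, None, 22, None, None, 29]
Rule: A leaf has 0 children.
Per-node child counts:
  node 38: 2 child(ren)
  node 15: 2 child(ren)
  node 2: 0 child(ren)
  node 31: 1 child(ren)
  node 22: 1 child(ren)
  node 29: 0 child(ren)
  node 49: 0 child(ren)
Matching nodes: [2, 29, 49]
Count of leaf nodes: 3


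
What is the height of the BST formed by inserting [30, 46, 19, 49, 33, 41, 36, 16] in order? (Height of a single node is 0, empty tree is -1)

Insertion order: [30, 46, 19, 49, 33, 41, 36, 16]
Tree (level-order array): [30, 19, 46, 16, None, 33, 49, None, None, None, 41, None, None, 36]
Compute height bottom-up (empty subtree = -1):
  height(16) = 1 + max(-1, -1) = 0
  height(19) = 1 + max(0, -1) = 1
  height(36) = 1 + max(-1, -1) = 0
  height(41) = 1 + max(0, -1) = 1
  height(33) = 1 + max(-1, 1) = 2
  height(49) = 1 + max(-1, -1) = 0
  height(46) = 1 + max(2, 0) = 3
  height(30) = 1 + max(1, 3) = 4
Height = 4


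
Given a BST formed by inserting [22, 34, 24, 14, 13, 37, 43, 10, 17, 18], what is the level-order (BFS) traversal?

Tree insertion order: [22, 34, 24, 14, 13, 37, 43, 10, 17, 18]
Tree (level-order array): [22, 14, 34, 13, 17, 24, 37, 10, None, None, 18, None, None, None, 43]
BFS from the root, enqueuing left then right child of each popped node:
  queue [22] -> pop 22, enqueue [14, 34], visited so far: [22]
  queue [14, 34] -> pop 14, enqueue [13, 17], visited so far: [22, 14]
  queue [34, 13, 17] -> pop 34, enqueue [24, 37], visited so far: [22, 14, 34]
  queue [13, 17, 24, 37] -> pop 13, enqueue [10], visited so far: [22, 14, 34, 13]
  queue [17, 24, 37, 10] -> pop 17, enqueue [18], visited so far: [22, 14, 34, 13, 17]
  queue [24, 37, 10, 18] -> pop 24, enqueue [none], visited so far: [22, 14, 34, 13, 17, 24]
  queue [37, 10, 18] -> pop 37, enqueue [43], visited so far: [22, 14, 34, 13, 17, 24, 37]
  queue [10, 18, 43] -> pop 10, enqueue [none], visited so far: [22, 14, 34, 13, 17, 24, 37, 10]
  queue [18, 43] -> pop 18, enqueue [none], visited so far: [22, 14, 34, 13, 17, 24, 37, 10, 18]
  queue [43] -> pop 43, enqueue [none], visited so far: [22, 14, 34, 13, 17, 24, 37, 10, 18, 43]
Result: [22, 14, 34, 13, 17, 24, 37, 10, 18, 43]


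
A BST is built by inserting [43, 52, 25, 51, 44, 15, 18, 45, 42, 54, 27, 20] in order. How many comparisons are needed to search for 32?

Search path for 32: 43 -> 25 -> 42 -> 27
Found: False
Comparisons: 4


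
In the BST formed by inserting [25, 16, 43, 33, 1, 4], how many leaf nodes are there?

Tree built from: [25, 16, 43, 33, 1, 4]
Tree (level-order array): [25, 16, 43, 1, None, 33, None, None, 4]
Rule: A leaf has 0 children.
Per-node child counts:
  node 25: 2 child(ren)
  node 16: 1 child(ren)
  node 1: 1 child(ren)
  node 4: 0 child(ren)
  node 43: 1 child(ren)
  node 33: 0 child(ren)
Matching nodes: [4, 33]
Count of leaf nodes: 2


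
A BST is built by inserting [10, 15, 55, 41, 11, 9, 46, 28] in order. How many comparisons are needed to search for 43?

Search path for 43: 10 -> 15 -> 55 -> 41 -> 46
Found: False
Comparisons: 5


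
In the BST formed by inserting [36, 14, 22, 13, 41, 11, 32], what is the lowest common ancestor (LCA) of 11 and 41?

Tree insertion order: [36, 14, 22, 13, 41, 11, 32]
Tree (level-order array): [36, 14, 41, 13, 22, None, None, 11, None, None, 32]
In a BST, the LCA of p=11, q=41 is the first node v on the
root-to-leaf path with p <= v <= q (go left if both < v, right if both > v).
Walk from root:
  at 36: 11 <= 36 <= 41, this is the LCA
LCA = 36


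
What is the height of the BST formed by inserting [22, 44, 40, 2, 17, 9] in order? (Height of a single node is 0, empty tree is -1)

Insertion order: [22, 44, 40, 2, 17, 9]
Tree (level-order array): [22, 2, 44, None, 17, 40, None, 9]
Compute height bottom-up (empty subtree = -1):
  height(9) = 1 + max(-1, -1) = 0
  height(17) = 1 + max(0, -1) = 1
  height(2) = 1 + max(-1, 1) = 2
  height(40) = 1 + max(-1, -1) = 0
  height(44) = 1 + max(0, -1) = 1
  height(22) = 1 + max(2, 1) = 3
Height = 3


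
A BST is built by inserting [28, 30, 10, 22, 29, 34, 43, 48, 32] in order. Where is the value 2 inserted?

Starting tree (level order): [28, 10, 30, None, 22, 29, 34, None, None, None, None, 32, 43, None, None, None, 48]
Insertion path: 28 -> 10
Result: insert 2 as left child of 10
Final tree (level order): [28, 10, 30, 2, 22, 29, 34, None, None, None, None, None, None, 32, 43, None, None, None, 48]


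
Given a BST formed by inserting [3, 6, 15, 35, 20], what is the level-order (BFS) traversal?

Tree insertion order: [3, 6, 15, 35, 20]
Tree (level-order array): [3, None, 6, None, 15, None, 35, 20]
BFS from the root, enqueuing left then right child of each popped node:
  queue [3] -> pop 3, enqueue [6], visited so far: [3]
  queue [6] -> pop 6, enqueue [15], visited so far: [3, 6]
  queue [15] -> pop 15, enqueue [35], visited so far: [3, 6, 15]
  queue [35] -> pop 35, enqueue [20], visited so far: [3, 6, 15, 35]
  queue [20] -> pop 20, enqueue [none], visited so far: [3, 6, 15, 35, 20]
Result: [3, 6, 15, 35, 20]


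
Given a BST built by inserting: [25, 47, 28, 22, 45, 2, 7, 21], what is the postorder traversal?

Tree insertion order: [25, 47, 28, 22, 45, 2, 7, 21]
Tree (level-order array): [25, 22, 47, 2, None, 28, None, None, 7, None, 45, None, 21]
Postorder traversal: [21, 7, 2, 22, 45, 28, 47, 25]


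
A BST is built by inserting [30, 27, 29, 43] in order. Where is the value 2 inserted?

Starting tree (level order): [30, 27, 43, None, 29]
Insertion path: 30 -> 27
Result: insert 2 as left child of 27
Final tree (level order): [30, 27, 43, 2, 29]


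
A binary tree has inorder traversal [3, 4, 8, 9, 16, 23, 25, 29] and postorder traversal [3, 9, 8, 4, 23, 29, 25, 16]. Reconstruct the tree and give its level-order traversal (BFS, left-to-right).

Inorder:   [3, 4, 8, 9, 16, 23, 25, 29]
Postorder: [3, 9, 8, 4, 23, 29, 25, 16]
Algorithm: postorder visits root last, so walk postorder right-to-left;
each value is the root of the current inorder slice — split it at that
value, recurse on the right subtree first, then the left.
Recursive splits:
  root=16; inorder splits into left=[3, 4, 8, 9], right=[23, 25, 29]
  root=25; inorder splits into left=[23], right=[29]
  root=29; inorder splits into left=[], right=[]
  root=23; inorder splits into left=[], right=[]
  root=4; inorder splits into left=[3], right=[8, 9]
  root=8; inorder splits into left=[], right=[9]
  root=9; inorder splits into left=[], right=[]
  root=3; inorder splits into left=[], right=[]
Reconstructed level-order: [16, 4, 25, 3, 8, 23, 29, 9]


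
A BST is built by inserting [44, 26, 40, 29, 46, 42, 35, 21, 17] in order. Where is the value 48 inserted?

Starting tree (level order): [44, 26, 46, 21, 40, None, None, 17, None, 29, 42, None, None, None, 35]
Insertion path: 44 -> 46
Result: insert 48 as right child of 46
Final tree (level order): [44, 26, 46, 21, 40, None, 48, 17, None, 29, 42, None, None, None, None, None, 35]


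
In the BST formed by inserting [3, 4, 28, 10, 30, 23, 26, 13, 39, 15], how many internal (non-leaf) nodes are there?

Tree built from: [3, 4, 28, 10, 30, 23, 26, 13, 39, 15]
Tree (level-order array): [3, None, 4, None, 28, 10, 30, None, 23, None, 39, 13, 26, None, None, None, 15]
Rule: An internal node has at least one child.
Per-node child counts:
  node 3: 1 child(ren)
  node 4: 1 child(ren)
  node 28: 2 child(ren)
  node 10: 1 child(ren)
  node 23: 2 child(ren)
  node 13: 1 child(ren)
  node 15: 0 child(ren)
  node 26: 0 child(ren)
  node 30: 1 child(ren)
  node 39: 0 child(ren)
Matching nodes: [3, 4, 28, 10, 23, 13, 30]
Count of internal (non-leaf) nodes: 7


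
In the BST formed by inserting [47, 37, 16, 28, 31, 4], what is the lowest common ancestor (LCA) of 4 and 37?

Tree insertion order: [47, 37, 16, 28, 31, 4]
Tree (level-order array): [47, 37, None, 16, None, 4, 28, None, None, None, 31]
In a BST, the LCA of p=4, q=37 is the first node v on the
root-to-leaf path with p <= v <= q (go left if both < v, right if both > v).
Walk from root:
  at 47: both 4 and 37 < 47, go left
  at 37: 4 <= 37 <= 37, this is the LCA
LCA = 37


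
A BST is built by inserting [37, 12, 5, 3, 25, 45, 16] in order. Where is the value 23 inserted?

Starting tree (level order): [37, 12, 45, 5, 25, None, None, 3, None, 16]
Insertion path: 37 -> 12 -> 25 -> 16
Result: insert 23 as right child of 16
Final tree (level order): [37, 12, 45, 5, 25, None, None, 3, None, 16, None, None, None, None, 23]


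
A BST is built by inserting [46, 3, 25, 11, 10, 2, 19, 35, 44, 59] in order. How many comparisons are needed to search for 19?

Search path for 19: 46 -> 3 -> 25 -> 11 -> 19
Found: True
Comparisons: 5


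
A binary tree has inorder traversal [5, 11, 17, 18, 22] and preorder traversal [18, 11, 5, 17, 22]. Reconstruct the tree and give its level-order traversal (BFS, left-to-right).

Inorder:  [5, 11, 17, 18, 22]
Preorder: [18, 11, 5, 17, 22]
Algorithm: preorder visits root first, so consume preorder in order;
for each root, split the current inorder slice at that value into
left-subtree inorder and right-subtree inorder, then recurse.
Recursive splits:
  root=18; inorder splits into left=[5, 11, 17], right=[22]
  root=11; inorder splits into left=[5], right=[17]
  root=5; inorder splits into left=[], right=[]
  root=17; inorder splits into left=[], right=[]
  root=22; inorder splits into left=[], right=[]
Reconstructed level-order: [18, 11, 22, 5, 17]


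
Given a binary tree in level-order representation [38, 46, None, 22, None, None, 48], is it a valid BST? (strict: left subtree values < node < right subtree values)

Level-order array: [38, 46, None, 22, None, None, 48]
Validate using subtree bounds (lo, hi): at each node, require lo < value < hi,
then recurse left with hi=value and right with lo=value.
Preorder trace (stopping at first violation):
  at node 38 with bounds (-inf, +inf): OK
  at node 46 with bounds (-inf, 38): VIOLATION
Node 46 violates its bound: not (-inf < 46 < 38).
Result: Not a valid BST


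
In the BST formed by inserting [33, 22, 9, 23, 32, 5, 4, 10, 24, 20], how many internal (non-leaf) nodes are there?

Tree built from: [33, 22, 9, 23, 32, 5, 4, 10, 24, 20]
Tree (level-order array): [33, 22, None, 9, 23, 5, 10, None, 32, 4, None, None, 20, 24]
Rule: An internal node has at least one child.
Per-node child counts:
  node 33: 1 child(ren)
  node 22: 2 child(ren)
  node 9: 2 child(ren)
  node 5: 1 child(ren)
  node 4: 0 child(ren)
  node 10: 1 child(ren)
  node 20: 0 child(ren)
  node 23: 1 child(ren)
  node 32: 1 child(ren)
  node 24: 0 child(ren)
Matching nodes: [33, 22, 9, 5, 10, 23, 32]
Count of internal (non-leaf) nodes: 7


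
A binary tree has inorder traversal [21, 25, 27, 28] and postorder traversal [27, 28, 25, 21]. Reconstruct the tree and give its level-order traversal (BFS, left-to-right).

Inorder:   [21, 25, 27, 28]
Postorder: [27, 28, 25, 21]
Algorithm: postorder visits root last, so walk postorder right-to-left;
each value is the root of the current inorder slice — split it at that
value, recurse on the right subtree first, then the left.
Recursive splits:
  root=21; inorder splits into left=[], right=[25, 27, 28]
  root=25; inorder splits into left=[], right=[27, 28]
  root=28; inorder splits into left=[27], right=[]
  root=27; inorder splits into left=[], right=[]
Reconstructed level-order: [21, 25, 28, 27]


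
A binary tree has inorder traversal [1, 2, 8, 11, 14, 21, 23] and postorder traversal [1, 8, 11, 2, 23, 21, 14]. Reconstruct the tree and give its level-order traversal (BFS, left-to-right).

Inorder:   [1, 2, 8, 11, 14, 21, 23]
Postorder: [1, 8, 11, 2, 23, 21, 14]
Algorithm: postorder visits root last, so walk postorder right-to-left;
each value is the root of the current inorder slice — split it at that
value, recurse on the right subtree first, then the left.
Recursive splits:
  root=14; inorder splits into left=[1, 2, 8, 11], right=[21, 23]
  root=21; inorder splits into left=[], right=[23]
  root=23; inorder splits into left=[], right=[]
  root=2; inorder splits into left=[1], right=[8, 11]
  root=11; inorder splits into left=[8], right=[]
  root=8; inorder splits into left=[], right=[]
  root=1; inorder splits into left=[], right=[]
Reconstructed level-order: [14, 2, 21, 1, 11, 23, 8]


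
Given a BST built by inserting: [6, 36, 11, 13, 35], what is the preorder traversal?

Tree insertion order: [6, 36, 11, 13, 35]
Tree (level-order array): [6, None, 36, 11, None, None, 13, None, 35]
Preorder traversal: [6, 36, 11, 13, 35]


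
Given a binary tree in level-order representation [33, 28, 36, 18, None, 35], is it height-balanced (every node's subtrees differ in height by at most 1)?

Tree (level-order array): [33, 28, 36, 18, None, 35]
Definition: a tree is height-balanced if, at every node, |h(left) - h(right)| <= 1 (empty subtree has height -1).
Bottom-up per-node check:
  node 18: h_left=-1, h_right=-1, diff=0 [OK], height=0
  node 28: h_left=0, h_right=-1, diff=1 [OK], height=1
  node 35: h_left=-1, h_right=-1, diff=0 [OK], height=0
  node 36: h_left=0, h_right=-1, diff=1 [OK], height=1
  node 33: h_left=1, h_right=1, diff=0 [OK], height=2
All nodes satisfy the balance condition.
Result: Balanced


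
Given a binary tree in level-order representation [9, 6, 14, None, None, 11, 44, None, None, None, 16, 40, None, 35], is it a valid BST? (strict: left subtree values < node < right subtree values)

Level-order array: [9, 6, 14, None, None, 11, 44, None, None, None, 16, 40, None, 35]
Validate using subtree bounds (lo, hi): at each node, require lo < value < hi,
then recurse left with hi=value and right with lo=value.
Preorder trace (stopping at first violation):
  at node 9 with bounds (-inf, +inf): OK
  at node 6 with bounds (-inf, 9): OK
  at node 14 with bounds (9, +inf): OK
  at node 11 with bounds (9, 14): OK
  at node 44 with bounds (14, +inf): OK
  at node 16 with bounds (44, +inf): VIOLATION
Node 16 violates its bound: not (44 < 16 < +inf).
Result: Not a valid BST


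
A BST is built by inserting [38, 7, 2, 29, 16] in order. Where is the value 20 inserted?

Starting tree (level order): [38, 7, None, 2, 29, None, None, 16]
Insertion path: 38 -> 7 -> 29 -> 16
Result: insert 20 as right child of 16
Final tree (level order): [38, 7, None, 2, 29, None, None, 16, None, None, 20]


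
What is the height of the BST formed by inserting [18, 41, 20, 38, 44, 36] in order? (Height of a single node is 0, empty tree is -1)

Insertion order: [18, 41, 20, 38, 44, 36]
Tree (level-order array): [18, None, 41, 20, 44, None, 38, None, None, 36]
Compute height bottom-up (empty subtree = -1):
  height(36) = 1 + max(-1, -1) = 0
  height(38) = 1 + max(0, -1) = 1
  height(20) = 1 + max(-1, 1) = 2
  height(44) = 1 + max(-1, -1) = 0
  height(41) = 1 + max(2, 0) = 3
  height(18) = 1 + max(-1, 3) = 4
Height = 4


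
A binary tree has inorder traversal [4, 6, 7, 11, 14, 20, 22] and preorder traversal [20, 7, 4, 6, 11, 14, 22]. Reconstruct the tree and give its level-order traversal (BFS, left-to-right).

Inorder:  [4, 6, 7, 11, 14, 20, 22]
Preorder: [20, 7, 4, 6, 11, 14, 22]
Algorithm: preorder visits root first, so consume preorder in order;
for each root, split the current inorder slice at that value into
left-subtree inorder and right-subtree inorder, then recurse.
Recursive splits:
  root=20; inorder splits into left=[4, 6, 7, 11, 14], right=[22]
  root=7; inorder splits into left=[4, 6], right=[11, 14]
  root=4; inorder splits into left=[], right=[6]
  root=6; inorder splits into left=[], right=[]
  root=11; inorder splits into left=[], right=[14]
  root=14; inorder splits into left=[], right=[]
  root=22; inorder splits into left=[], right=[]
Reconstructed level-order: [20, 7, 22, 4, 11, 6, 14]


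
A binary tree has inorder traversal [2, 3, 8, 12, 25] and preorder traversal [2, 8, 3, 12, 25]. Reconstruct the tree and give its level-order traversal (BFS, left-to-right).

Inorder:  [2, 3, 8, 12, 25]
Preorder: [2, 8, 3, 12, 25]
Algorithm: preorder visits root first, so consume preorder in order;
for each root, split the current inorder slice at that value into
left-subtree inorder and right-subtree inorder, then recurse.
Recursive splits:
  root=2; inorder splits into left=[], right=[3, 8, 12, 25]
  root=8; inorder splits into left=[3], right=[12, 25]
  root=3; inorder splits into left=[], right=[]
  root=12; inorder splits into left=[], right=[25]
  root=25; inorder splits into left=[], right=[]
Reconstructed level-order: [2, 8, 3, 12, 25]


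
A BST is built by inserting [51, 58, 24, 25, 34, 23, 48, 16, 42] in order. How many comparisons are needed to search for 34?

Search path for 34: 51 -> 24 -> 25 -> 34
Found: True
Comparisons: 4


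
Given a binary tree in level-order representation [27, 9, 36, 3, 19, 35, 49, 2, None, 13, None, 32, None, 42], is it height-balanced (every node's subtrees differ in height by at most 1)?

Tree (level-order array): [27, 9, 36, 3, 19, 35, 49, 2, None, 13, None, 32, None, 42]
Definition: a tree is height-balanced if, at every node, |h(left) - h(right)| <= 1 (empty subtree has height -1).
Bottom-up per-node check:
  node 2: h_left=-1, h_right=-1, diff=0 [OK], height=0
  node 3: h_left=0, h_right=-1, diff=1 [OK], height=1
  node 13: h_left=-1, h_right=-1, diff=0 [OK], height=0
  node 19: h_left=0, h_right=-1, diff=1 [OK], height=1
  node 9: h_left=1, h_right=1, diff=0 [OK], height=2
  node 32: h_left=-1, h_right=-1, diff=0 [OK], height=0
  node 35: h_left=0, h_right=-1, diff=1 [OK], height=1
  node 42: h_left=-1, h_right=-1, diff=0 [OK], height=0
  node 49: h_left=0, h_right=-1, diff=1 [OK], height=1
  node 36: h_left=1, h_right=1, diff=0 [OK], height=2
  node 27: h_left=2, h_right=2, diff=0 [OK], height=3
All nodes satisfy the balance condition.
Result: Balanced


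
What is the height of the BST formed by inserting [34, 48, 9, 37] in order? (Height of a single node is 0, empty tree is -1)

Insertion order: [34, 48, 9, 37]
Tree (level-order array): [34, 9, 48, None, None, 37]
Compute height bottom-up (empty subtree = -1):
  height(9) = 1 + max(-1, -1) = 0
  height(37) = 1 + max(-1, -1) = 0
  height(48) = 1 + max(0, -1) = 1
  height(34) = 1 + max(0, 1) = 2
Height = 2


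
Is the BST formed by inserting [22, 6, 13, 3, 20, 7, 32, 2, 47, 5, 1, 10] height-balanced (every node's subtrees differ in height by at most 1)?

Tree (level-order array): [22, 6, 32, 3, 13, None, 47, 2, 5, 7, 20, None, None, 1, None, None, None, None, 10]
Definition: a tree is height-balanced if, at every node, |h(left) - h(right)| <= 1 (empty subtree has height -1).
Bottom-up per-node check:
  node 1: h_left=-1, h_right=-1, diff=0 [OK], height=0
  node 2: h_left=0, h_right=-1, diff=1 [OK], height=1
  node 5: h_left=-1, h_right=-1, diff=0 [OK], height=0
  node 3: h_left=1, h_right=0, diff=1 [OK], height=2
  node 10: h_left=-1, h_right=-1, diff=0 [OK], height=0
  node 7: h_left=-1, h_right=0, diff=1 [OK], height=1
  node 20: h_left=-1, h_right=-1, diff=0 [OK], height=0
  node 13: h_left=1, h_right=0, diff=1 [OK], height=2
  node 6: h_left=2, h_right=2, diff=0 [OK], height=3
  node 47: h_left=-1, h_right=-1, diff=0 [OK], height=0
  node 32: h_left=-1, h_right=0, diff=1 [OK], height=1
  node 22: h_left=3, h_right=1, diff=2 [FAIL (|3-1|=2 > 1)], height=4
Node 22 violates the condition: |3 - 1| = 2 > 1.
Result: Not balanced


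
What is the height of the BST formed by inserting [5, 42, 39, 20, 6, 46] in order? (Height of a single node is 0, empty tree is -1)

Insertion order: [5, 42, 39, 20, 6, 46]
Tree (level-order array): [5, None, 42, 39, 46, 20, None, None, None, 6]
Compute height bottom-up (empty subtree = -1):
  height(6) = 1 + max(-1, -1) = 0
  height(20) = 1 + max(0, -1) = 1
  height(39) = 1 + max(1, -1) = 2
  height(46) = 1 + max(-1, -1) = 0
  height(42) = 1 + max(2, 0) = 3
  height(5) = 1 + max(-1, 3) = 4
Height = 4


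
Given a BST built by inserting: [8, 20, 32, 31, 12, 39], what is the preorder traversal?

Tree insertion order: [8, 20, 32, 31, 12, 39]
Tree (level-order array): [8, None, 20, 12, 32, None, None, 31, 39]
Preorder traversal: [8, 20, 12, 32, 31, 39]


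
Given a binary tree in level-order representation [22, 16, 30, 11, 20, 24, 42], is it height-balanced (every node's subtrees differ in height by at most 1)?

Tree (level-order array): [22, 16, 30, 11, 20, 24, 42]
Definition: a tree is height-balanced if, at every node, |h(left) - h(right)| <= 1 (empty subtree has height -1).
Bottom-up per-node check:
  node 11: h_left=-1, h_right=-1, diff=0 [OK], height=0
  node 20: h_left=-1, h_right=-1, diff=0 [OK], height=0
  node 16: h_left=0, h_right=0, diff=0 [OK], height=1
  node 24: h_left=-1, h_right=-1, diff=0 [OK], height=0
  node 42: h_left=-1, h_right=-1, diff=0 [OK], height=0
  node 30: h_left=0, h_right=0, diff=0 [OK], height=1
  node 22: h_left=1, h_right=1, diff=0 [OK], height=2
All nodes satisfy the balance condition.
Result: Balanced


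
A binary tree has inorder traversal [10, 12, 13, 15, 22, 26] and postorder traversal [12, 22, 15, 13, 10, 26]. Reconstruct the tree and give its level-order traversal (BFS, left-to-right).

Inorder:   [10, 12, 13, 15, 22, 26]
Postorder: [12, 22, 15, 13, 10, 26]
Algorithm: postorder visits root last, so walk postorder right-to-left;
each value is the root of the current inorder slice — split it at that
value, recurse on the right subtree first, then the left.
Recursive splits:
  root=26; inorder splits into left=[10, 12, 13, 15, 22], right=[]
  root=10; inorder splits into left=[], right=[12, 13, 15, 22]
  root=13; inorder splits into left=[12], right=[15, 22]
  root=15; inorder splits into left=[], right=[22]
  root=22; inorder splits into left=[], right=[]
  root=12; inorder splits into left=[], right=[]
Reconstructed level-order: [26, 10, 13, 12, 15, 22]


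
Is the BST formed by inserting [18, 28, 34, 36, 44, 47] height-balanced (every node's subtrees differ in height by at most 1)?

Tree (level-order array): [18, None, 28, None, 34, None, 36, None, 44, None, 47]
Definition: a tree is height-balanced if, at every node, |h(left) - h(right)| <= 1 (empty subtree has height -1).
Bottom-up per-node check:
  node 47: h_left=-1, h_right=-1, diff=0 [OK], height=0
  node 44: h_left=-1, h_right=0, diff=1 [OK], height=1
  node 36: h_left=-1, h_right=1, diff=2 [FAIL (|-1-1|=2 > 1)], height=2
  node 34: h_left=-1, h_right=2, diff=3 [FAIL (|-1-2|=3 > 1)], height=3
  node 28: h_left=-1, h_right=3, diff=4 [FAIL (|-1-3|=4 > 1)], height=4
  node 18: h_left=-1, h_right=4, diff=5 [FAIL (|-1-4|=5 > 1)], height=5
Node 36 violates the condition: |-1 - 1| = 2 > 1.
Result: Not balanced


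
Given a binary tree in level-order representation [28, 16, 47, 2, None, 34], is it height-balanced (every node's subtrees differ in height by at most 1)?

Tree (level-order array): [28, 16, 47, 2, None, 34]
Definition: a tree is height-balanced if, at every node, |h(left) - h(right)| <= 1 (empty subtree has height -1).
Bottom-up per-node check:
  node 2: h_left=-1, h_right=-1, diff=0 [OK], height=0
  node 16: h_left=0, h_right=-1, diff=1 [OK], height=1
  node 34: h_left=-1, h_right=-1, diff=0 [OK], height=0
  node 47: h_left=0, h_right=-1, diff=1 [OK], height=1
  node 28: h_left=1, h_right=1, diff=0 [OK], height=2
All nodes satisfy the balance condition.
Result: Balanced


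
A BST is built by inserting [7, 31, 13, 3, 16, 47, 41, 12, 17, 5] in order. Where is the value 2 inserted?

Starting tree (level order): [7, 3, 31, None, 5, 13, 47, None, None, 12, 16, 41, None, None, None, None, 17]
Insertion path: 7 -> 3
Result: insert 2 as left child of 3
Final tree (level order): [7, 3, 31, 2, 5, 13, 47, None, None, None, None, 12, 16, 41, None, None, None, None, 17]


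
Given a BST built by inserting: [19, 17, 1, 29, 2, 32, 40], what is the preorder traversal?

Tree insertion order: [19, 17, 1, 29, 2, 32, 40]
Tree (level-order array): [19, 17, 29, 1, None, None, 32, None, 2, None, 40]
Preorder traversal: [19, 17, 1, 2, 29, 32, 40]


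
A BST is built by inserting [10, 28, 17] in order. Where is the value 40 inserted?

Starting tree (level order): [10, None, 28, 17]
Insertion path: 10 -> 28
Result: insert 40 as right child of 28
Final tree (level order): [10, None, 28, 17, 40]


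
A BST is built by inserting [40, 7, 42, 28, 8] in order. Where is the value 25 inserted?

Starting tree (level order): [40, 7, 42, None, 28, None, None, 8]
Insertion path: 40 -> 7 -> 28 -> 8
Result: insert 25 as right child of 8
Final tree (level order): [40, 7, 42, None, 28, None, None, 8, None, None, 25]


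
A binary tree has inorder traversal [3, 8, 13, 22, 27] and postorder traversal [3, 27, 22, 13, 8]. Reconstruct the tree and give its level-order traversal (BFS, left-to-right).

Inorder:   [3, 8, 13, 22, 27]
Postorder: [3, 27, 22, 13, 8]
Algorithm: postorder visits root last, so walk postorder right-to-left;
each value is the root of the current inorder slice — split it at that
value, recurse on the right subtree first, then the left.
Recursive splits:
  root=8; inorder splits into left=[3], right=[13, 22, 27]
  root=13; inorder splits into left=[], right=[22, 27]
  root=22; inorder splits into left=[], right=[27]
  root=27; inorder splits into left=[], right=[]
  root=3; inorder splits into left=[], right=[]
Reconstructed level-order: [8, 3, 13, 22, 27]


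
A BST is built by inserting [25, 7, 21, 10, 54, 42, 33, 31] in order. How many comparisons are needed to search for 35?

Search path for 35: 25 -> 54 -> 42 -> 33
Found: False
Comparisons: 4


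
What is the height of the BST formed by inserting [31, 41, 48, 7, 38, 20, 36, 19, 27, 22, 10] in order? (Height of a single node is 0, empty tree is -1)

Insertion order: [31, 41, 48, 7, 38, 20, 36, 19, 27, 22, 10]
Tree (level-order array): [31, 7, 41, None, 20, 38, 48, 19, 27, 36, None, None, None, 10, None, 22]
Compute height bottom-up (empty subtree = -1):
  height(10) = 1 + max(-1, -1) = 0
  height(19) = 1 + max(0, -1) = 1
  height(22) = 1 + max(-1, -1) = 0
  height(27) = 1 + max(0, -1) = 1
  height(20) = 1 + max(1, 1) = 2
  height(7) = 1 + max(-1, 2) = 3
  height(36) = 1 + max(-1, -1) = 0
  height(38) = 1 + max(0, -1) = 1
  height(48) = 1 + max(-1, -1) = 0
  height(41) = 1 + max(1, 0) = 2
  height(31) = 1 + max(3, 2) = 4
Height = 4
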